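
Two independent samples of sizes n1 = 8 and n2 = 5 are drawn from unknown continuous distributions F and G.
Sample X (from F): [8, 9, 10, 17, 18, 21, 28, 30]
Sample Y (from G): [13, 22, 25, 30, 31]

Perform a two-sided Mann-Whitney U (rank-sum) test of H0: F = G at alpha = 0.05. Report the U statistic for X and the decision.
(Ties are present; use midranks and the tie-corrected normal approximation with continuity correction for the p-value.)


Step 1: Combine and sort all 13 observations; assign midranks.
sorted (value, group): (8,X), (9,X), (10,X), (13,Y), (17,X), (18,X), (21,X), (22,Y), (25,Y), (28,X), (30,X), (30,Y), (31,Y)
ranks: 8->1, 9->2, 10->3, 13->4, 17->5, 18->6, 21->7, 22->8, 25->9, 28->10, 30->11.5, 30->11.5, 31->13
Step 2: Rank sum for X: R1 = 1 + 2 + 3 + 5 + 6 + 7 + 10 + 11.5 = 45.5.
Step 3: U_X = R1 - n1(n1+1)/2 = 45.5 - 8*9/2 = 45.5 - 36 = 9.5.
       U_Y = n1*n2 - U_X = 40 - 9.5 = 30.5.
Step 4: Ties are present, so use the tie-corrected normal approximation (with continuity correction) for the p-value.
Step 5: p-value = 0.142685; compare to alpha = 0.05. fail to reject H0.

U_X = 9.5, p = 0.142685, fail to reject H0 at alpha = 0.05.


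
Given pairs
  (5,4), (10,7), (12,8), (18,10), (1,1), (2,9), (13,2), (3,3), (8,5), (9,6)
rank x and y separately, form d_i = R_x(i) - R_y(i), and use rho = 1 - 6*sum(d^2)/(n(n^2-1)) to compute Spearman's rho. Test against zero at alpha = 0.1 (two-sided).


Step 1: Rank x and y separately (midranks; no ties here).
rank(x): 5->4, 10->7, 12->8, 18->10, 1->1, 2->2, 13->9, 3->3, 8->5, 9->6
rank(y): 4->4, 7->7, 8->8, 10->10, 1->1, 9->9, 2->2, 3->3, 5->5, 6->6
Step 2: d_i = R_x(i) - R_y(i); compute d_i^2.
  (4-4)^2=0, (7-7)^2=0, (8-8)^2=0, (10-10)^2=0, (1-1)^2=0, (2-9)^2=49, (9-2)^2=49, (3-3)^2=0, (5-5)^2=0, (6-6)^2=0
sum(d^2) = 98.
Step 3: rho = 1 - 6*98 / (10*(10^2 - 1)) = 1 - 588/990 = 0.406061.
Step 4: Under H0, t = rho * sqrt((n-2)/(1-rho^2)) = 1.2568 ~ t(8).
Step 5: Two-sided p-value from the t-distribution with 8 df = 0.244282.
Step 6: alpha = 0.1. fail to reject H0.

rho = 0.4061, p = 0.244282, fail to reject H0 at alpha = 0.1.


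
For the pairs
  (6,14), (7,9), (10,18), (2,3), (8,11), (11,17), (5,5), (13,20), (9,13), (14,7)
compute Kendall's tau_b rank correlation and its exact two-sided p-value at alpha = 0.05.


Step 1: Enumerate the 45 unordered pairs (i,j) with i<j and classify each by sign(x_j-x_i) * sign(y_j-y_i).
  (1,2):dx=+1,dy=-5->D; (1,3):dx=+4,dy=+4->C; (1,4):dx=-4,dy=-11->C; (1,5):dx=+2,dy=-3->D
  (1,6):dx=+5,dy=+3->C; (1,7):dx=-1,dy=-9->C; (1,8):dx=+7,dy=+6->C; (1,9):dx=+3,dy=-1->D
  (1,10):dx=+8,dy=-7->D; (2,3):dx=+3,dy=+9->C; (2,4):dx=-5,dy=-6->C; (2,5):dx=+1,dy=+2->C
  (2,6):dx=+4,dy=+8->C; (2,7):dx=-2,dy=-4->C; (2,8):dx=+6,dy=+11->C; (2,9):dx=+2,dy=+4->C
  (2,10):dx=+7,dy=-2->D; (3,4):dx=-8,dy=-15->C; (3,5):dx=-2,dy=-7->C; (3,6):dx=+1,dy=-1->D
  (3,7):dx=-5,dy=-13->C; (3,8):dx=+3,dy=+2->C; (3,9):dx=-1,dy=-5->C; (3,10):dx=+4,dy=-11->D
  (4,5):dx=+6,dy=+8->C; (4,6):dx=+9,dy=+14->C; (4,7):dx=+3,dy=+2->C; (4,8):dx=+11,dy=+17->C
  (4,9):dx=+7,dy=+10->C; (4,10):dx=+12,dy=+4->C; (5,6):dx=+3,dy=+6->C; (5,7):dx=-3,dy=-6->C
  (5,8):dx=+5,dy=+9->C; (5,9):dx=+1,dy=+2->C; (5,10):dx=+6,dy=-4->D; (6,7):dx=-6,dy=-12->C
  (6,8):dx=+2,dy=+3->C; (6,9):dx=-2,dy=-4->C; (6,10):dx=+3,dy=-10->D; (7,8):dx=+8,dy=+15->C
  (7,9):dx=+4,dy=+8->C; (7,10):dx=+9,dy=+2->C; (8,9):dx=-4,dy=-7->C; (8,10):dx=+1,dy=-13->D
  (9,10):dx=+5,dy=-6->D
Step 2: C = 34, D = 11, total pairs = 45.
Step 3: tau = (C - D)/(n(n-1)/2) = (34 - 11)/45 = 0.511111.
Step 4: Exact two-sided p-value (enumerate n! = 3628800 permutations of y under H0): p = 0.046623.
Step 5: alpha = 0.05. reject H0.

tau_b = 0.5111 (C=34, D=11), p = 0.046623, reject H0.


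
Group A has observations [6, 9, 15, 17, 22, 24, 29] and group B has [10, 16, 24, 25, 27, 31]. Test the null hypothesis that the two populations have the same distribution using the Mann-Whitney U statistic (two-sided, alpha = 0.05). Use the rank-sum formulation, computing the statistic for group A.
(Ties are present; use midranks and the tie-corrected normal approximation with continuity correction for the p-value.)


Step 1: Combine and sort all 13 observations; assign midranks.
sorted (value, group): (6,X), (9,X), (10,Y), (15,X), (16,Y), (17,X), (22,X), (24,X), (24,Y), (25,Y), (27,Y), (29,X), (31,Y)
ranks: 6->1, 9->2, 10->3, 15->4, 16->5, 17->6, 22->7, 24->8.5, 24->8.5, 25->10, 27->11, 29->12, 31->13
Step 2: Rank sum for X: R1 = 1 + 2 + 4 + 6 + 7 + 8.5 + 12 = 40.5.
Step 3: U_X = R1 - n1(n1+1)/2 = 40.5 - 7*8/2 = 40.5 - 28 = 12.5.
       U_Y = n1*n2 - U_X = 42 - 12.5 = 29.5.
Step 4: Ties are present, so use the tie-corrected normal approximation (with continuity correction) for the p-value.
Step 5: p-value = 0.252445; compare to alpha = 0.05. fail to reject H0.

U_X = 12.5, p = 0.252445, fail to reject H0 at alpha = 0.05.


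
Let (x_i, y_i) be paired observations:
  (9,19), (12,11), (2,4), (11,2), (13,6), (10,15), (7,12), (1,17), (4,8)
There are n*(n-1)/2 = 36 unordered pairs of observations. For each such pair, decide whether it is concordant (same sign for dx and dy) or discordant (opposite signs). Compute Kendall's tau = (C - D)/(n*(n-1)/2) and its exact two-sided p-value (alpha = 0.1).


Step 1: Enumerate the 36 unordered pairs (i,j) with i<j and classify each by sign(x_j-x_i) * sign(y_j-y_i).
  (1,2):dx=+3,dy=-8->D; (1,3):dx=-7,dy=-15->C; (1,4):dx=+2,dy=-17->D; (1,5):dx=+4,dy=-13->D
  (1,6):dx=+1,dy=-4->D; (1,7):dx=-2,dy=-7->C; (1,8):dx=-8,dy=-2->C; (1,9):dx=-5,dy=-11->C
  (2,3):dx=-10,dy=-7->C; (2,4):dx=-1,dy=-9->C; (2,5):dx=+1,dy=-5->D; (2,6):dx=-2,dy=+4->D
  (2,7):dx=-5,dy=+1->D; (2,8):dx=-11,dy=+6->D; (2,9):dx=-8,dy=-3->C; (3,4):dx=+9,dy=-2->D
  (3,5):dx=+11,dy=+2->C; (3,6):dx=+8,dy=+11->C; (3,7):dx=+5,dy=+8->C; (3,8):dx=-1,dy=+13->D
  (3,9):dx=+2,dy=+4->C; (4,5):dx=+2,dy=+4->C; (4,6):dx=-1,dy=+13->D; (4,7):dx=-4,dy=+10->D
  (4,8):dx=-10,dy=+15->D; (4,9):dx=-7,dy=+6->D; (5,6):dx=-3,dy=+9->D; (5,7):dx=-6,dy=+6->D
  (5,8):dx=-12,dy=+11->D; (5,9):dx=-9,dy=+2->D; (6,7):dx=-3,dy=-3->C; (6,8):dx=-9,dy=+2->D
  (6,9):dx=-6,dy=-7->C; (7,8):dx=-6,dy=+5->D; (7,9):dx=-3,dy=-4->C; (8,9):dx=+3,dy=-9->D
Step 2: C = 15, D = 21, total pairs = 36.
Step 3: tau = (C - D)/(n(n-1)/2) = (15 - 21)/36 = -0.166667.
Step 4: Exact two-sided p-value (enumerate n! = 362880 permutations of y under H0): p = 0.612202.
Step 5: alpha = 0.1. fail to reject H0.

tau_b = -0.1667 (C=15, D=21), p = 0.612202, fail to reject H0.


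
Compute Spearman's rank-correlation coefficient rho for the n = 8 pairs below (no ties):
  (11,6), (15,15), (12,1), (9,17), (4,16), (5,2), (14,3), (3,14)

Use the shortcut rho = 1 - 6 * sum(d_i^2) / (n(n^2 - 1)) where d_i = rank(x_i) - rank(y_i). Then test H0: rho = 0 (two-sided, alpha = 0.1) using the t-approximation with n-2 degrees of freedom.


Step 1: Rank x and y separately (midranks; no ties here).
rank(x): 11->5, 15->8, 12->6, 9->4, 4->2, 5->3, 14->7, 3->1
rank(y): 6->4, 15->6, 1->1, 17->8, 16->7, 2->2, 3->3, 14->5
Step 2: d_i = R_x(i) - R_y(i); compute d_i^2.
  (5-4)^2=1, (8-6)^2=4, (6-1)^2=25, (4-8)^2=16, (2-7)^2=25, (3-2)^2=1, (7-3)^2=16, (1-5)^2=16
sum(d^2) = 104.
Step 3: rho = 1 - 6*104 / (8*(8^2 - 1)) = 1 - 624/504 = -0.238095.
Step 4: Under H0, t = rho * sqrt((n-2)/(1-rho^2)) = -0.6005 ~ t(6).
Step 5: Two-sided p-value from the t-distribution with 6 df = 0.570156.
Step 6: alpha = 0.1. fail to reject H0.

rho = -0.2381, p = 0.570156, fail to reject H0 at alpha = 0.1.


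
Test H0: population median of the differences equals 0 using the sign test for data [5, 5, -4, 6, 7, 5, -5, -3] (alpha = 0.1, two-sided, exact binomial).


Step 1: Discard zero differences. Original n = 8; n_eff = number of nonzero differences = 8.
Nonzero differences (with sign): +5, +5, -4, +6, +7, +5, -5, -3
Step 2: Count signs: positive = 5, negative = 3.
Step 3: Under H0: P(positive) = 0.5, so the number of positives S ~ Bin(8, 0.5).
Step 4: Two-sided exact p-value = sum of Bin(8,0.5) probabilities at or below the observed probability = 0.726562.
Step 5: alpha = 0.1. fail to reject H0.

n_eff = 8, pos = 5, neg = 3, p = 0.726562, fail to reject H0.


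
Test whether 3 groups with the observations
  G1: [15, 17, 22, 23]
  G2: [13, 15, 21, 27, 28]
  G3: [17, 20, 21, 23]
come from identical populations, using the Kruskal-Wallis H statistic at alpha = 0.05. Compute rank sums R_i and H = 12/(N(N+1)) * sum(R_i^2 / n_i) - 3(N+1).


Step 1: Combine all N = 13 observations and assign midranks.
sorted (value, group, rank): (13,G2,1), (15,G1,2.5), (15,G2,2.5), (17,G1,4.5), (17,G3,4.5), (20,G3,6), (21,G2,7.5), (21,G3,7.5), (22,G1,9), (23,G1,10.5), (23,G3,10.5), (27,G2,12), (28,G2,13)
Step 2: Sum ranks within each group.
R_1 = 26.5 (n_1 = 4)
R_2 = 36 (n_2 = 5)
R_3 = 28.5 (n_3 = 4)
Step 3: H = 12/(N(N+1)) * sum(R_i^2/n_i) - 3(N+1)
     = 12/(13*14) * (26.5^2/4 + 36^2/5 + 28.5^2/4) - 3*14
     = 0.065934 * 637.825 - 42
     = 0.054396.
Step 4: Ties present; correction factor C = 1 - 24/(13^3 - 13) = 0.989011. Corrected H = 0.054396 / 0.989011 = 0.055000.
Step 5: Under H0, H ~ chi^2(2); p-value = 0.972875.
Step 6: alpha = 0.05. fail to reject H0.

H = 0.0550, df = 2, p = 0.972875, fail to reject H0.


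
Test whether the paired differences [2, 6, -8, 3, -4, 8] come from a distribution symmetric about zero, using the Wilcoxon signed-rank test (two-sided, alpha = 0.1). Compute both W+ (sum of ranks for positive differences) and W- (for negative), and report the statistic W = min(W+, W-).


Step 1: Drop any zero differences (none here) and take |d_i|.
|d| = [2, 6, 8, 3, 4, 8]
Step 2: Midrank |d_i| (ties get averaged ranks).
ranks: |2|->1, |6|->4, |8|->5.5, |3|->2, |4|->3, |8|->5.5
Step 3: Attach original signs; sum ranks with positive sign and with negative sign.
W+ = 1 + 4 + 2 + 5.5 = 12.5
W- = 5.5 + 3 = 8.5
(Check: W+ + W- = 21 should equal n(n+1)/2 = 21.)
Step 4: Test statistic W = min(W+, W-) = 8.5.
Step 5: Ties in |d|, so use the tie-corrected normal approximation.
        E[W] = n(n+1)/4 = 6*7/4 = 10.5.
        Tie groups: |d|=8 (t=2); sum(t^3 - t) = 6.
        Var[W] = n(n+1)(2n+1)/24 - sum(t^3-t)/48 = 546/24 - 6/48 = 22.625.
        z = (W - E[W]) / sqrt(Var[W]) = (8.5 - 10.5) / 4.7566 = -0.4205.
        Two-sided p = 2*Phi(z) = 0.674142.
Step 6: alpha = 0.1. fail to reject H0.

W+ = 12.5, W- = 8.5, W = min = 8.5, p = 0.674142, fail to reject H0.


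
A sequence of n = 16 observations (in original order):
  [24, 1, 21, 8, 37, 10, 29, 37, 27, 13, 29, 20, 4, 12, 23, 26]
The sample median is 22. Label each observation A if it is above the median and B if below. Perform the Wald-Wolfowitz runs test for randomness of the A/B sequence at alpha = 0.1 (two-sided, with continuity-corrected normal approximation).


Step 1: Compute median = 22; label A = above, B = below.
Labels in order: ABBBABAAABABBBAA  (n_A = 8, n_B = 8)
Step 2: Count runs R = 9.
Step 3: Under H0 (random ordering), E[R] = 2*n_A*n_B/(n_A+n_B) + 1 = 2*8*8/16 + 1 = 9.0000.
        Var[R] = 2*n_A*n_B*(2*n_A*n_B - n_A - n_B) / ((n_A+n_B)^2 * (n_A+n_B-1)) = 14336/3840 = 3.7333.
        SD[R] = 1.9322.
Step 4: R = E[R], so z = 0 with no continuity correction.
Step 5: Two-sided p-value via normal approximation = 2*(1 - Phi(|z|)) = 1.000000.
Step 6: alpha = 0.1. fail to reject H0.

R = 9, z = 0.0000, p = 1.000000, fail to reject H0.


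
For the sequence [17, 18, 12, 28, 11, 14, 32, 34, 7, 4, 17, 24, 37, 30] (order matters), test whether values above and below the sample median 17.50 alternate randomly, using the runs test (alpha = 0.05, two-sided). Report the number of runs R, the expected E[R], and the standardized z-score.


Step 1: Compute median = 17.50; label A = above, B = below.
Labels in order: BABABBAABBBAAA  (n_A = 7, n_B = 7)
Step 2: Count runs R = 8.
Step 3: Under H0 (random ordering), E[R] = 2*n_A*n_B/(n_A+n_B) + 1 = 2*7*7/14 + 1 = 8.0000.
        Var[R] = 2*n_A*n_B*(2*n_A*n_B - n_A - n_B) / ((n_A+n_B)^2 * (n_A+n_B-1)) = 8232/2548 = 3.2308.
        SD[R] = 1.7974.
Step 4: R = E[R], so z = 0 with no continuity correction.
Step 5: Two-sided p-value via normal approximation = 2*(1 - Phi(|z|)) = 1.000000.
Step 6: alpha = 0.05. fail to reject H0.

R = 8, z = 0.0000, p = 1.000000, fail to reject H0.


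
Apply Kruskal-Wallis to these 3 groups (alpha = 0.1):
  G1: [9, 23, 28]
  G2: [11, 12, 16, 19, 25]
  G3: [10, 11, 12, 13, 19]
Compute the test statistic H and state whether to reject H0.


Step 1: Combine all N = 13 observations and assign midranks.
sorted (value, group, rank): (9,G1,1), (10,G3,2), (11,G2,3.5), (11,G3,3.5), (12,G2,5.5), (12,G3,5.5), (13,G3,7), (16,G2,8), (19,G2,9.5), (19,G3,9.5), (23,G1,11), (25,G2,12), (28,G1,13)
Step 2: Sum ranks within each group.
R_1 = 25 (n_1 = 3)
R_2 = 38.5 (n_2 = 5)
R_3 = 27.5 (n_3 = 5)
Step 3: H = 12/(N(N+1)) * sum(R_i^2/n_i) - 3(N+1)
     = 12/(13*14) * (25^2/3 + 38.5^2/5 + 27.5^2/5) - 3*14
     = 0.065934 * 656.033 - 42
     = 1.254945.
Step 4: Ties present; correction factor C = 1 - 18/(13^3 - 13) = 0.991758. Corrected H = 1.254945 / 0.991758 = 1.265374.
Step 5: Under H0, H ~ chi^2(2); p-value = 0.531163.
Step 6: alpha = 0.1. fail to reject H0.

H = 1.2654, df = 2, p = 0.531163, fail to reject H0.


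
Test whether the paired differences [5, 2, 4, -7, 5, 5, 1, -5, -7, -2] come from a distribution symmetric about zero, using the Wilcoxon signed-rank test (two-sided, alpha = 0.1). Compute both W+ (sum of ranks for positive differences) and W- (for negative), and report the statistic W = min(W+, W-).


Step 1: Drop any zero differences (none here) and take |d_i|.
|d| = [5, 2, 4, 7, 5, 5, 1, 5, 7, 2]
Step 2: Midrank |d_i| (ties get averaged ranks).
ranks: |5|->6.5, |2|->2.5, |4|->4, |7|->9.5, |5|->6.5, |5|->6.5, |1|->1, |5|->6.5, |7|->9.5, |2|->2.5
Step 3: Attach original signs; sum ranks with positive sign and with negative sign.
W+ = 6.5 + 2.5 + 4 + 6.5 + 6.5 + 1 = 27
W- = 9.5 + 6.5 + 9.5 + 2.5 = 28
(Check: W+ + W- = 55 should equal n(n+1)/2 = 55.)
Step 4: Test statistic W = min(W+, W-) = 27.
Step 5: Ties in |d|, so use the tie-corrected normal approximation.
        E[W] = n(n+1)/4 = 10*11/4 = 27.5.
        Tie groups: |d|=2 (t=2), |d|=5 (t=4), |d|=7 (t=2); sum(t^3 - t) = 72.
        Var[W] = n(n+1)(2n+1)/24 - sum(t^3-t)/48 = 2310/24 - 72/48 = 94.75.
        z = (W - E[W]) / sqrt(Var[W]) = (27 - 27.5) / 9.7340 = -0.0514.
        Two-sided p = 2*Phi(z) = 0.959033.
Step 6: alpha = 0.1. fail to reject H0.

W+ = 27, W- = 28, W = min = 27, p = 0.959033, fail to reject H0.


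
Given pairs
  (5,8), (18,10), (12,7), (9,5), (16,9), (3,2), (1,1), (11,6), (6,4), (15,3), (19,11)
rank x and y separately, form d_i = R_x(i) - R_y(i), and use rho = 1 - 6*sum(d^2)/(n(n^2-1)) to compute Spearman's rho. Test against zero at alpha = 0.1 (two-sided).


Step 1: Rank x and y separately (midranks; no ties here).
rank(x): 5->3, 18->10, 12->7, 9->5, 16->9, 3->2, 1->1, 11->6, 6->4, 15->8, 19->11
rank(y): 8->8, 10->10, 7->7, 5->5, 9->9, 2->2, 1->1, 6->6, 4->4, 3->3, 11->11
Step 2: d_i = R_x(i) - R_y(i); compute d_i^2.
  (3-8)^2=25, (10-10)^2=0, (7-7)^2=0, (5-5)^2=0, (9-9)^2=0, (2-2)^2=0, (1-1)^2=0, (6-6)^2=0, (4-4)^2=0, (8-3)^2=25, (11-11)^2=0
sum(d^2) = 50.
Step 3: rho = 1 - 6*50 / (11*(11^2 - 1)) = 1 - 300/1320 = 0.772727.
Step 4: Under H0, t = rho * sqrt((n-2)/(1-rho^2)) = 3.6522 ~ t(9).
Step 5: Two-sided p-value from the t-distribution with 9 df = 0.005299.
Step 6: alpha = 0.1. reject H0.

rho = 0.7727, p = 0.005299, reject H0 at alpha = 0.1.


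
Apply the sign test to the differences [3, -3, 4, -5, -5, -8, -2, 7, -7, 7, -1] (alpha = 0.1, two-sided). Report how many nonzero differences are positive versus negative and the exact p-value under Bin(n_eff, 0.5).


Step 1: Discard zero differences. Original n = 11; n_eff = number of nonzero differences = 11.
Nonzero differences (with sign): +3, -3, +4, -5, -5, -8, -2, +7, -7, +7, -1
Step 2: Count signs: positive = 4, negative = 7.
Step 3: Under H0: P(positive) = 0.5, so the number of positives S ~ Bin(11, 0.5).
Step 4: Two-sided exact p-value = sum of Bin(11,0.5) probabilities at or below the observed probability = 0.548828.
Step 5: alpha = 0.1. fail to reject H0.

n_eff = 11, pos = 4, neg = 7, p = 0.548828, fail to reject H0.


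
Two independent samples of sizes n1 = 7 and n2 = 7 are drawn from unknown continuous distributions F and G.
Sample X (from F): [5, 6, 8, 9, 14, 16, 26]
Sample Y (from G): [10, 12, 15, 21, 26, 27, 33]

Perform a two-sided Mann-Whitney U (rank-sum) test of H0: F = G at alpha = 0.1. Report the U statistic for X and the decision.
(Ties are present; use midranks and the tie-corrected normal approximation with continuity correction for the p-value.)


Step 1: Combine and sort all 14 observations; assign midranks.
sorted (value, group): (5,X), (6,X), (8,X), (9,X), (10,Y), (12,Y), (14,X), (15,Y), (16,X), (21,Y), (26,X), (26,Y), (27,Y), (33,Y)
ranks: 5->1, 6->2, 8->3, 9->4, 10->5, 12->6, 14->7, 15->8, 16->9, 21->10, 26->11.5, 26->11.5, 27->13, 33->14
Step 2: Rank sum for X: R1 = 1 + 2 + 3 + 4 + 7 + 9 + 11.5 = 37.5.
Step 3: U_X = R1 - n1(n1+1)/2 = 37.5 - 7*8/2 = 37.5 - 28 = 9.5.
       U_Y = n1*n2 - U_X = 49 - 9.5 = 39.5.
Step 4: Ties are present, so use the tie-corrected normal approximation (with continuity correction) for the p-value.
Step 5: p-value = 0.063627; compare to alpha = 0.1. reject H0.

U_X = 9.5, p = 0.063627, reject H0 at alpha = 0.1.


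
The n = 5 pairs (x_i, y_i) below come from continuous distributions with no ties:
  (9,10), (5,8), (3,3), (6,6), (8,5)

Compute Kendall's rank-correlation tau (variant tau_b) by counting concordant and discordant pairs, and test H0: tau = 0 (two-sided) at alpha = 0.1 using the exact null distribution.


Step 1: Enumerate the 10 unordered pairs (i,j) with i<j and classify each by sign(x_j-x_i) * sign(y_j-y_i).
  (1,2):dx=-4,dy=-2->C; (1,3):dx=-6,dy=-7->C; (1,4):dx=-3,dy=-4->C; (1,5):dx=-1,dy=-5->C
  (2,3):dx=-2,dy=-5->C; (2,4):dx=+1,dy=-2->D; (2,5):dx=+3,dy=-3->D; (3,4):dx=+3,dy=+3->C
  (3,5):dx=+5,dy=+2->C; (4,5):dx=+2,dy=-1->D
Step 2: C = 7, D = 3, total pairs = 10.
Step 3: tau = (C - D)/(n(n-1)/2) = (7 - 3)/10 = 0.400000.
Step 4: Exact two-sided p-value (enumerate n! = 120 permutations of y under H0): p = 0.483333.
Step 5: alpha = 0.1. fail to reject H0.

tau_b = 0.4000 (C=7, D=3), p = 0.483333, fail to reject H0.


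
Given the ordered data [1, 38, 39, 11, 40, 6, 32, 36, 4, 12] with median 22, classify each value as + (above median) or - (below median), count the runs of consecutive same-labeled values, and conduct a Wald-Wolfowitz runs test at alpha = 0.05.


Step 1: Compute median = 22; label A = above, B = below.
Labels in order: BAABABAABB  (n_A = 5, n_B = 5)
Step 2: Count runs R = 7.
Step 3: Under H0 (random ordering), E[R] = 2*n_A*n_B/(n_A+n_B) + 1 = 2*5*5/10 + 1 = 6.0000.
        Var[R] = 2*n_A*n_B*(2*n_A*n_B - n_A - n_B) / ((n_A+n_B)^2 * (n_A+n_B-1)) = 2000/900 = 2.2222.
        SD[R] = 1.4907.
Step 4: Continuity-corrected z = (R - 0.5 - E[R]) / SD[R] = (7 - 0.5 - 6.0000) / 1.4907 = 0.3354.
Step 5: Two-sided p-value via normal approximation = 2*(1 - Phi(|z|)) = 0.737316.
Step 6: alpha = 0.05. fail to reject H0.

R = 7, z = 0.3354, p = 0.737316, fail to reject H0.


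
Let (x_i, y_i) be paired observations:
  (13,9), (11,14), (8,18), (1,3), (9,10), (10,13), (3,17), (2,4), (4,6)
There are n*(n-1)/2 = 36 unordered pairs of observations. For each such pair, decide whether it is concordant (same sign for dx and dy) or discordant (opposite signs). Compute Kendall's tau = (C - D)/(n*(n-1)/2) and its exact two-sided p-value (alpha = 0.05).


Step 1: Enumerate the 36 unordered pairs (i,j) with i<j and classify each by sign(x_j-x_i) * sign(y_j-y_i).
  (1,2):dx=-2,dy=+5->D; (1,3):dx=-5,dy=+9->D; (1,4):dx=-12,dy=-6->C; (1,5):dx=-4,dy=+1->D
  (1,6):dx=-3,dy=+4->D; (1,7):dx=-10,dy=+8->D; (1,8):dx=-11,dy=-5->C; (1,9):dx=-9,dy=-3->C
  (2,3):dx=-3,dy=+4->D; (2,4):dx=-10,dy=-11->C; (2,5):dx=-2,dy=-4->C; (2,6):dx=-1,dy=-1->C
  (2,7):dx=-8,dy=+3->D; (2,8):dx=-9,dy=-10->C; (2,9):dx=-7,dy=-8->C; (3,4):dx=-7,dy=-15->C
  (3,5):dx=+1,dy=-8->D; (3,6):dx=+2,dy=-5->D; (3,7):dx=-5,dy=-1->C; (3,8):dx=-6,dy=-14->C
  (3,9):dx=-4,dy=-12->C; (4,5):dx=+8,dy=+7->C; (4,6):dx=+9,dy=+10->C; (4,7):dx=+2,dy=+14->C
  (4,8):dx=+1,dy=+1->C; (4,9):dx=+3,dy=+3->C; (5,6):dx=+1,dy=+3->C; (5,7):dx=-6,dy=+7->D
  (5,8):dx=-7,dy=-6->C; (5,9):dx=-5,dy=-4->C; (6,7):dx=-7,dy=+4->D; (6,8):dx=-8,dy=-9->C
  (6,9):dx=-6,dy=-7->C; (7,8):dx=-1,dy=-13->C; (7,9):dx=+1,dy=-11->D; (8,9):dx=+2,dy=+2->C
Step 2: C = 24, D = 12, total pairs = 36.
Step 3: tau = (C - D)/(n(n-1)/2) = (24 - 12)/36 = 0.333333.
Step 4: Exact two-sided p-value (enumerate n! = 362880 permutations of y under H0): p = 0.259518.
Step 5: alpha = 0.05. fail to reject H0.

tau_b = 0.3333 (C=24, D=12), p = 0.259518, fail to reject H0.


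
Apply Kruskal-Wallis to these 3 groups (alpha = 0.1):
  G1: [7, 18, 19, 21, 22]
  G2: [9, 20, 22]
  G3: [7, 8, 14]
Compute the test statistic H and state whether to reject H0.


Step 1: Combine all N = 11 observations and assign midranks.
sorted (value, group, rank): (7,G1,1.5), (7,G3,1.5), (8,G3,3), (9,G2,4), (14,G3,5), (18,G1,6), (19,G1,7), (20,G2,8), (21,G1,9), (22,G1,10.5), (22,G2,10.5)
Step 2: Sum ranks within each group.
R_1 = 34 (n_1 = 5)
R_2 = 22.5 (n_2 = 3)
R_3 = 9.5 (n_3 = 3)
Step 3: H = 12/(N(N+1)) * sum(R_i^2/n_i) - 3(N+1)
     = 12/(11*12) * (34^2/5 + 22.5^2/3 + 9.5^2/3) - 3*12
     = 0.090909 * 430.033 - 36
     = 3.093939.
Step 4: Ties present; correction factor C = 1 - 12/(11^3 - 11) = 0.990909. Corrected H = 3.093939 / 0.990909 = 3.122324.
Step 5: Under H0, H ~ chi^2(2); p-value = 0.209892.
Step 6: alpha = 0.1. fail to reject H0.

H = 3.1223, df = 2, p = 0.209892, fail to reject H0.


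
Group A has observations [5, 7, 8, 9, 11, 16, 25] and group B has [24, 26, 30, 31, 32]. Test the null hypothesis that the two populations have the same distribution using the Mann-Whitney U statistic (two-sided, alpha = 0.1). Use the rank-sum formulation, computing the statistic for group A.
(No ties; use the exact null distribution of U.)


Step 1: Combine and sort all 12 observations; assign midranks.
sorted (value, group): (5,X), (7,X), (8,X), (9,X), (11,X), (16,X), (24,Y), (25,X), (26,Y), (30,Y), (31,Y), (32,Y)
ranks: 5->1, 7->2, 8->3, 9->4, 11->5, 16->6, 24->7, 25->8, 26->9, 30->10, 31->11, 32->12
Step 2: Rank sum for X: R1 = 1 + 2 + 3 + 4 + 5 + 6 + 8 = 29.
Step 3: U_X = R1 - n1(n1+1)/2 = 29 - 7*8/2 = 29 - 28 = 1.
       U_Y = n1*n2 - U_X = 35 - 1 = 34.
Step 4: No ties, so the exact null distribution of U (based on enumerating the C(12,7) = 792 equally likely rank assignments) gives the two-sided p-value.
Step 5: p-value = 0.005051; compare to alpha = 0.1. reject H0.

U_X = 1, p = 0.005051, reject H0 at alpha = 0.1.


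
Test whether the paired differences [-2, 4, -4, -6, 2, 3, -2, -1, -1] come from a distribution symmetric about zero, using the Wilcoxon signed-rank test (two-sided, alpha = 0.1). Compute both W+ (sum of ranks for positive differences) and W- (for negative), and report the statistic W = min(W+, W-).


Step 1: Drop any zero differences (none here) and take |d_i|.
|d| = [2, 4, 4, 6, 2, 3, 2, 1, 1]
Step 2: Midrank |d_i| (ties get averaged ranks).
ranks: |2|->4, |4|->7.5, |4|->7.5, |6|->9, |2|->4, |3|->6, |2|->4, |1|->1.5, |1|->1.5
Step 3: Attach original signs; sum ranks with positive sign and with negative sign.
W+ = 7.5 + 4 + 6 = 17.5
W- = 4 + 7.5 + 9 + 4 + 1.5 + 1.5 = 27.5
(Check: W+ + W- = 45 should equal n(n+1)/2 = 45.)
Step 4: Test statistic W = min(W+, W-) = 17.5.
Step 5: Ties in |d|, so use the tie-corrected normal approximation.
        E[W] = n(n+1)/4 = 9*10/4 = 22.5.
        Tie groups: |d|=1 (t=2), |d|=2 (t=3), |d|=4 (t=2); sum(t^3 - t) = 36.
        Var[W] = n(n+1)(2n+1)/24 - sum(t^3-t)/48 = 1710/24 - 36/48 = 70.5.
        z = (W - E[W]) / sqrt(Var[W]) = (17.5 - 22.5) / 8.3964 = -0.5955.
        Two-sided p = 2*Phi(z) = 0.551515.
Step 6: alpha = 0.1. fail to reject H0.

W+ = 17.5, W- = 27.5, W = min = 17.5, p = 0.551515, fail to reject H0.


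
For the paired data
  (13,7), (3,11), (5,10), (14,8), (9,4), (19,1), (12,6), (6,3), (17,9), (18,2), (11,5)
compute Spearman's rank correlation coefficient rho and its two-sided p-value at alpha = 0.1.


Step 1: Rank x and y separately (midranks; no ties here).
rank(x): 13->7, 3->1, 5->2, 14->8, 9->4, 19->11, 12->6, 6->3, 17->9, 18->10, 11->5
rank(y): 7->7, 11->11, 10->10, 8->8, 4->4, 1->1, 6->6, 3->3, 9->9, 2->2, 5->5
Step 2: d_i = R_x(i) - R_y(i); compute d_i^2.
  (7-7)^2=0, (1-11)^2=100, (2-10)^2=64, (8-8)^2=0, (4-4)^2=0, (11-1)^2=100, (6-6)^2=0, (3-3)^2=0, (9-9)^2=0, (10-2)^2=64, (5-5)^2=0
sum(d^2) = 328.
Step 3: rho = 1 - 6*328 / (11*(11^2 - 1)) = 1 - 1968/1320 = -0.490909.
Step 4: Under H0, t = rho * sqrt((n-2)/(1-rho^2)) = -1.6904 ~ t(9).
Step 5: Two-sided p-value from the t-distribution with 9 df = 0.125204.
Step 6: alpha = 0.1. fail to reject H0.

rho = -0.4909, p = 0.125204, fail to reject H0 at alpha = 0.1.


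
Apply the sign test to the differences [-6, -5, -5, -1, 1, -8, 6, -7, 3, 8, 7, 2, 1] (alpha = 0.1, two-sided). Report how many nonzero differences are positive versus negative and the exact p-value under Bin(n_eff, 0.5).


Step 1: Discard zero differences. Original n = 13; n_eff = number of nonzero differences = 13.
Nonzero differences (with sign): -6, -5, -5, -1, +1, -8, +6, -7, +3, +8, +7, +2, +1
Step 2: Count signs: positive = 7, negative = 6.
Step 3: Under H0: P(positive) = 0.5, so the number of positives S ~ Bin(13, 0.5).
Step 4: Two-sided exact p-value = sum of Bin(13,0.5) probabilities at or below the observed probability = 1.000000.
Step 5: alpha = 0.1. fail to reject H0.

n_eff = 13, pos = 7, neg = 6, p = 1.000000, fail to reject H0.


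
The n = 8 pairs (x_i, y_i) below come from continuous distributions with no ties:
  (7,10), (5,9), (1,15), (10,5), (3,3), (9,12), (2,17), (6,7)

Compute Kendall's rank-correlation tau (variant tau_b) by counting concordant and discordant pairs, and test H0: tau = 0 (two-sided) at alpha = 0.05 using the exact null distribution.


Step 1: Enumerate the 28 unordered pairs (i,j) with i<j and classify each by sign(x_j-x_i) * sign(y_j-y_i).
  (1,2):dx=-2,dy=-1->C; (1,3):dx=-6,dy=+5->D; (1,4):dx=+3,dy=-5->D; (1,5):dx=-4,dy=-7->C
  (1,6):dx=+2,dy=+2->C; (1,7):dx=-5,dy=+7->D; (1,8):dx=-1,dy=-3->C; (2,3):dx=-4,dy=+6->D
  (2,4):dx=+5,dy=-4->D; (2,5):dx=-2,dy=-6->C; (2,6):dx=+4,dy=+3->C; (2,7):dx=-3,dy=+8->D
  (2,8):dx=+1,dy=-2->D; (3,4):dx=+9,dy=-10->D; (3,5):dx=+2,dy=-12->D; (3,6):dx=+8,dy=-3->D
  (3,7):dx=+1,dy=+2->C; (3,8):dx=+5,dy=-8->D; (4,5):dx=-7,dy=-2->C; (4,6):dx=-1,dy=+7->D
  (4,7):dx=-8,dy=+12->D; (4,8):dx=-4,dy=+2->D; (5,6):dx=+6,dy=+9->C; (5,7):dx=-1,dy=+14->D
  (5,8):dx=+3,dy=+4->C; (6,7):dx=-7,dy=+5->D; (6,8):dx=-3,dy=-5->C; (7,8):dx=+4,dy=-10->D
Step 2: C = 11, D = 17, total pairs = 28.
Step 3: tau = (C - D)/(n(n-1)/2) = (11 - 17)/28 = -0.214286.
Step 4: Exact two-sided p-value (enumerate n! = 40320 permutations of y under H0): p = 0.548413.
Step 5: alpha = 0.05. fail to reject H0.

tau_b = -0.2143 (C=11, D=17), p = 0.548413, fail to reject H0.


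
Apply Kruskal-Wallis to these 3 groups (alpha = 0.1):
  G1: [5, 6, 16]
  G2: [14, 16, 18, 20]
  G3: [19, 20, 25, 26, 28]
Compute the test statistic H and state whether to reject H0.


Step 1: Combine all N = 12 observations and assign midranks.
sorted (value, group, rank): (5,G1,1), (6,G1,2), (14,G2,3), (16,G1,4.5), (16,G2,4.5), (18,G2,6), (19,G3,7), (20,G2,8.5), (20,G3,8.5), (25,G3,10), (26,G3,11), (28,G3,12)
Step 2: Sum ranks within each group.
R_1 = 7.5 (n_1 = 3)
R_2 = 22 (n_2 = 4)
R_3 = 48.5 (n_3 = 5)
Step 3: H = 12/(N(N+1)) * sum(R_i^2/n_i) - 3(N+1)
     = 12/(12*13) * (7.5^2/3 + 22^2/4 + 48.5^2/5) - 3*13
     = 0.076923 * 610.2 - 39
     = 7.938462.
Step 4: Ties present; correction factor C = 1 - 12/(12^3 - 12) = 0.993007. Corrected H = 7.938462 / 0.993007 = 7.994366.
Step 5: Under H0, H ~ chi^2(2); p-value = 0.018367.
Step 6: alpha = 0.1. reject H0.

H = 7.9944, df = 2, p = 0.018367, reject H0.


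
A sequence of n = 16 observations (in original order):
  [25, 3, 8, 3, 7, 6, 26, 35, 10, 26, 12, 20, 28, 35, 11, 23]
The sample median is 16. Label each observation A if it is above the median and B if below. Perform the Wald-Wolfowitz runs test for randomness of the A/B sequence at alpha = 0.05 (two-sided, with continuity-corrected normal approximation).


Step 1: Compute median = 16; label A = above, B = below.
Labels in order: ABBBBBAABABAAABA  (n_A = 8, n_B = 8)
Step 2: Count runs R = 9.
Step 3: Under H0 (random ordering), E[R] = 2*n_A*n_B/(n_A+n_B) + 1 = 2*8*8/16 + 1 = 9.0000.
        Var[R] = 2*n_A*n_B*(2*n_A*n_B - n_A - n_B) / ((n_A+n_B)^2 * (n_A+n_B-1)) = 14336/3840 = 3.7333.
        SD[R] = 1.9322.
Step 4: R = E[R], so z = 0 with no continuity correction.
Step 5: Two-sided p-value via normal approximation = 2*(1 - Phi(|z|)) = 1.000000.
Step 6: alpha = 0.05. fail to reject H0.

R = 9, z = 0.0000, p = 1.000000, fail to reject H0.


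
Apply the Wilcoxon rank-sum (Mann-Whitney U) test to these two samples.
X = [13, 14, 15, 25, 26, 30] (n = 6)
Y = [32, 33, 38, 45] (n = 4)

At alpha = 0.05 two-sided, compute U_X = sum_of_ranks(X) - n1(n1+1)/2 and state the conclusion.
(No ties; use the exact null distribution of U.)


Step 1: Combine and sort all 10 observations; assign midranks.
sorted (value, group): (13,X), (14,X), (15,X), (25,X), (26,X), (30,X), (32,Y), (33,Y), (38,Y), (45,Y)
ranks: 13->1, 14->2, 15->3, 25->4, 26->5, 30->6, 32->7, 33->8, 38->9, 45->10
Step 2: Rank sum for X: R1 = 1 + 2 + 3 + 4 + 5 + 6 = 21.
Step 3: U_X = R1 - n1(n1+1)/2 = 21 - 6*7/2 = 21 - 21 = 0.
       U_Y = n1*n2 - U_X = 24 - 0 = 24.
Step 4: No ties, so the exact null distribution of U (based on enumerating the C(10,6) = 210 equally likely rank assignments) gives the two-sided p-value.
Step 5: p-value = 0.009524; compare to alpha = 0.05. reject H0.

U_X = 0, p = 0.009524, reject H0 at alpha = 0.05.


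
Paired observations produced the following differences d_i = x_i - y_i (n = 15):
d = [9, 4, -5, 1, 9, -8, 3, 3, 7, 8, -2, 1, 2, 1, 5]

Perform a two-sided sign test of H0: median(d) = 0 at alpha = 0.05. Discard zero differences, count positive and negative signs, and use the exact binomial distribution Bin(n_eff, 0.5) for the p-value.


Step 1: Discard zero differences. Original n = 15; n_eff = number of nonzero differences = 15.
Nonzero differences (with sign): +9, +4, -5, +1, +9, -8, +3, +3, +7, +8, -2, +1, +2, +1, +5
Step 2: Count signs: positive = 12, negative = 3.
Step 3: Under H0: P(positive) = 0.5, so the number of positives S ~ Bin(15, 0.5).
Step 4: Two-sided exact p-value = sum of Bin(15,0.5) probabilities at or below the observed probability = 0.035156.
Step 5: alpha = 0.05. reject H0.

n_eff = 15, pos = 12, neg = 3, p = 0.035156, reject H0.


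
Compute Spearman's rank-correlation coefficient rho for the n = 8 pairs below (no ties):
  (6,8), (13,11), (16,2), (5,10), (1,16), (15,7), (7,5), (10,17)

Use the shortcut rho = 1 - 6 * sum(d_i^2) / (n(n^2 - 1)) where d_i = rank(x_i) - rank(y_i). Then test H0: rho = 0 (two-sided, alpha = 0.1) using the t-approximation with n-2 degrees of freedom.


Step 1: Rank x and y separately (midranks; no ties here).
rank(x): 6->3, 13->6, 16->8, 5->2, 1->1, 15->7, 7->4, 10->5
rank(y): 8->4, 11->6, 2->1, 10->5, 16->7, 7->3, 5->2, 17->8
Step 2: d_i = R_x(i) - R_y(i); compute d_i^2.
  (3-4)^2=1, (6-6)^2=0, (8-1)^2=49, (2-5)^2=9, (1-7)^2=36, (7-3)^2=16, (4-2)^2=4, (5-8)^2=9
sum(d^2) = 124.
Step 3: rho = 1 - 6*124 / (8*(8^2 - 1)) = 1 - 744/504 = -0.476190.
Step 4: Under H0, t = rho * sqrt((n-2)/(1-rho^2)) = -1.3265 ~ t(6).
Step 5: Two-sided p-value from the t-distribution with 6 df = 0.232936.
Step 6: alpha = 0.1. fail to reject H0.

rho = -0.4762, p = 0.232936, fail to reject H0 at alpha = 0.1.


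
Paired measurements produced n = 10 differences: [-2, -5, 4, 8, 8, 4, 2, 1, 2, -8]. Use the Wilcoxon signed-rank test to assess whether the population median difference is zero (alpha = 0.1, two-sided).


Step 1: Drop any zero differences (none here) and take |d_i|.
|d| = [2, 5, 4, 8, 8, 4, 2, 1, 2, 8]
Step 2: Midrank |d_i| (ties get averaged ranks).
ranks: |2|->3, |5|->7, |4|->5.5, |8|->9, |8|->9, |4|->5.5, |2|->3, |1|->1, |2|->3, |8|->9
Step 3: Attach original signs; sum ranks with positive sign and with negative sign.
W+ = 5.5 + 9 + 9 + 5.5 + 3 + 1 + 3 = 36
W- = 3 + 7 + 9 = 19
(Check: W+ + W- = 55 should equal n(n+1)/2 = 55.)
Step 4: Test statistic W = min(W+, W-) = 19.
Step 5: Ties in |d|, so use the tie-corrected normal approximation.
        E[W] = n(n+1)/4 = 10*11/4 = 27.5.
        Tie groups: |d|=2 (t=3), |d|=4 (t=2), |d|=8 (t=3); sum(t^3 - t) = 54.
        Var[W] = n(n+1)(2n+1)/24 - sum(t^3-t)/48 = 2310/24 - 54/48 = 95.125.
        z = (W - E[W]) / sqrt(Var[W]) = (19 - 27.5) / 9.7532 = -0.8715.
        Two-sided p = 2*Phi(z) = 0.383477.
Step 6: alpha = 0.1. fail to reject H0.

W+ = 36, W- = 19, W = min = 19, p = 0.383477, fail to reject H0.


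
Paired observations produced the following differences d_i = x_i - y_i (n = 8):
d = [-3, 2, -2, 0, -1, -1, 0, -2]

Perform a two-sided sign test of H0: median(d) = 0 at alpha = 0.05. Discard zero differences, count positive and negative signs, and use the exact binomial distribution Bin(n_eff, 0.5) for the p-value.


Step 1: Discard zero differences. Original n = 8; n_eff = number of nonzero differences = 6.
Nonzero differences (with sign): -3, +2, -2, -1, -1, -2
Step 2: Count signs: positive = 1, negative = 5.
Step 3: Under H0: P(positive) = 0.5, so the number of positives S ~ Bin(6, 0.5).
Step 4: Two-sided exact p-value = sum of Bin(6,0.5) probabilities at or below the observed probability = 0.218750.
Step 5: alpha = 0.05. fail to reject H0.

n_eff = 6, pos = 1, neg = 5, p = 0.218750, fail to reject H0.


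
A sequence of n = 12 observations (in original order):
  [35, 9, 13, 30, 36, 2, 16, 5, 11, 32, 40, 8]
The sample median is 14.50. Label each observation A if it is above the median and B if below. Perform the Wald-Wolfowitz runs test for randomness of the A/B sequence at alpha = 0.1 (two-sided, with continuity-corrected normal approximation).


Step 1: Compute median = 14.50; label A = above, B = below.
Labels in order: ABBAABABBAAB  (n_A = 6, n_B = 6)
Step 2: Count runs R = 8.
Step 3: Under H0 (random ordering), E[R] = 2*n_A*n_B/(n_A+n_B) + 1 = 2*6*6/12 + 1 = 7.0000.
        Var[R] = 2*n_A*n_B*(2*n_A*n_B - n_A - n_B) / ((n_A+n_B)^2 * (n_A+n_B-1)) = 4320/1584 = 2.7273.
        SD[R] = 1.6514.
Step 4: Continuity-corrected z = (R - 0.5 - E[R]) / SD[R] = (8 - 0.5 - 7.0000) / 1.6514 = 0.3028.
Step 5: Two-sided p-value via normal approximation = 2*(1 - Phi(|z|)) = 0.762069.
Step 6: alpha = 0.1. fail to reject H0.

R = 8, z = 0.3028, p = 0.762069, fail to reject H0.


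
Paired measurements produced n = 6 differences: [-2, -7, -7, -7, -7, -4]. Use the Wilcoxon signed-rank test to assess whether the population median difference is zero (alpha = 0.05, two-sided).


Step 1: Drop any zero differences (none here) and take |d_i|.
|d| = [2, 7, 7, 7, 7, 4]
Step 2: Midrank |d_i| (ties get averaged ranks).
ranks: |2|->1, |7|->4.5, |7|->4.5, |7|->4.5, |7|->4.5, |4|->2
Step 3: Attach original signs; sum ranks with positive sign and with negative sign.
W+ = 0 = 0
W- = 1 + 4.5 + 4.5 + 4.5 + 4.5 + 2 = 21
(Check: W+ + W- = 21 should equal n(n+1)/2 = 21.)
Step 4: Test statistic W = min(W+, W-) = 0.
Step 5: Ties in |d|, so use the tie-corrected normal approximation.
        E[W] = n(n+1)/4 = 6*7/4 = 10.5.
        Tie groups: |d|=7 (t=4); sum(t^3 - t) = 60.
        Var[W] = n(n+1)(2n+1)/24 - sum(t^3-t)/48 = 546/24 - 60/48 = 21.5.
        z = (W - E[W]) / sqrt(Var[W]) = (0 - 10.5) / 4.6368 = -2.2645.
        Two-sided p = 2*Phi(z) = 0.023544.
Step 6: alpha = 0.05. reject H0.

W+ = 0, W- = 21, W = min = 0, p = 0.023544, reject H0.


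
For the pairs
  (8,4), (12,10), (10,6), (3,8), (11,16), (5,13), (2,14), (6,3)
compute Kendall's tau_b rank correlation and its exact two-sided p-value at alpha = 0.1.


Step 1: Enumerate the 28 unordered pairs (i,j) with i<j and classify each by sign(x_j-x_i) * sign(y_j-y_i).
  (1,2):dx=+4,dy=+6->C; (1,3):dx=+2,dy=+2->C; (1,4):dx=-5,dy=+4->D; (1,5):dx=+3,dy=+12->C
  (1,6):dx=-3,dy=+9->D; (1,7):dx=-6,dy=+10->D; (1,8):dx=-2,dy=-1->C; (2,3):dx=-2,dy=-4->C
  (2,4):dx=-9,dy=-2->C; (2,5):dx=-1,dy=+6->D; (2,6):dx=-7,dy=+3->D; (2,7):dx=-10,dy=+4->D
  (2,8):dx=-6,dy=-7->C; (3,4):dx=-7,dy=+2->D; (3,5):dx=+1,dy=+10->C; (3,6):dx=-5,dy=+7->D
  (3,7):dx=-8,dy=+8->D; (3,8):dx=-4,dy=-3->C; (4,5):dx=+8,dy=+8->C; (4,6):dx=+2,dy=+5->C
  (4,7):dx=-1,dy=+6->D; (4,8):dx=+3,dy=-5->D; (5,6):dx=-6,dy=-3->C; (5,7):dx=-9,dy=-2->C
  (5,8):dx=-5,dy=-13->C; (6,7):dx=-3,dy=+1->D; (6,8):dx=+1,dy=-10->D; (7,8):dx=+4,dy=-11->D
Step 2: C = 14, D = 14, total pairs = 28.
Step 3: tau = (C - D)/(n(n-1)/2) = (14 - 14)/28 = 0.000000.
Step 4: Exact two-sided p-value (enumerate n! = 40320 permutations of y under H0): p = 1.000000.
Step 5: alpha = 0.1. fail to reject H0.

tau_b = 0.0000 (C=14, D=14), p = 1.000000, fail to reject H0.


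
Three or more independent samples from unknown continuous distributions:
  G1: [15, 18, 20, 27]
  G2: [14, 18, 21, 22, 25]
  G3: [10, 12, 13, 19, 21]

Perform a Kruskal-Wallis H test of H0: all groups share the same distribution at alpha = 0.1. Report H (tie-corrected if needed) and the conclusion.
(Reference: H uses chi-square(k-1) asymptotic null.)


Step 1: Combine all N = 14 observations and assign midranks.
sorted (value, group, rank): (10,G3,1), (12,G3,2), (13,G3,3), (14,G2,4), (15,G1,5), (18,G1,6.5), (18,G2,6.5), (19,G3,8), (20,G1,9), (21,G2,10.5), (21,G3,10.5), (22,G2,12), (25,G2,13), (27,G1,14)
Step 2: Sum ranks within each group.
R_1 = 34.5 (n_1 = 4)
R_2 = 46 (n_2 = 5)
R_3 = 24.5 (n_3 = 5)
Step 3: H = 12/(N(N+1)) * sum(R_i^2/n_i) - 3(N+1)
     = 12/(14*15) * (34.5^2/4 + 46^2/5 + 24.5^2/5) - 3*15
     = 0.057143 * 840.812 - 45
     = 3.046429.
Step 4: Ties present; correction factor C = 1 - 12/(14^3 - 14) = 0.995604. Corrected H = 3.046429 / 0.995604 = 3.059879.
Step 5: Under H0, H ~ chi^2(2); p-value = 0.216549.
Step 6: alpha = 0.1. fail to reject H0.

H = 3.0599, df = 2, p = 0.216549, fail to reject H0.


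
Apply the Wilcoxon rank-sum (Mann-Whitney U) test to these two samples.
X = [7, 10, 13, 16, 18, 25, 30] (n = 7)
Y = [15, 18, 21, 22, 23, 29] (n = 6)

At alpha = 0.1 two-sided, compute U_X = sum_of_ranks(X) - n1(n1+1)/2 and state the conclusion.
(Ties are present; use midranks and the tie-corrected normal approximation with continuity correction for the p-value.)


Step 1: Combine and sort all 13 observations; assign midranks.
sorted (value, group): (7,X), (10,X), (13,X), (15,Y), (16,X), (18,X), (18,Y), (21,Y), (22,Y), (23,Y), (25,X), (29,Y), (30,X)
ranks: 7->1, 10->2, 13->3, 15->4, 16->5, 18->6.5, 18->6.5, 21->8, 22->9, 23->10, 25->11, 29->12, 30->13
Step 2: Rank sum for X: R1 = 1 + 2 + 3 + 5 + 6.5 + 11 + 13 = 41.5.
Step 3: U_X = R1 - n1(n1+1)/2 = 41.5 - 7*8/2 = 41.5 - 28 = 13.5.
       U_Y = n1*n2 - U_X = 42 - 13.5 = 28.5.
Step 4: Ties are present, so use the tie-corrected normal approximation (with continuity correction) for the p-value.
Step 5: p-value = 0.316645; compare to alpha = 0.1. fail to reject H0.

U_X = 13.5, p = 0.316645, fail to reject H0 at alpha = 0.1.


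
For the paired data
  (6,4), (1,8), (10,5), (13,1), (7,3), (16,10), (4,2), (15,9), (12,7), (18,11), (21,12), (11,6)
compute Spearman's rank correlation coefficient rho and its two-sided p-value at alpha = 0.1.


Step 1: Rank x and y separately (midranks; no ties here).
rank(x): 6->3, 1->1, 10->5, 13->8, 7->4, 16->10, 4->2, 15->9, 12->7, 18->11, 21->12, 11->6
rank(y): 4->4, 8->8, 5->5, 1->1, 3->3, 10->10, 2->2, 9->9, 7->7, 11->11, 12->12, 6->6
Step 2: d_i = R_x(i) - R_y(i); compute d_i^2.
  (3-4)^2=1, (1-8)^2=49, (5-5)^2=0, (8-1)^2=49, (4-3)^2=1, (10-10)^2=0, (2-2)^2=0, (9-9)^2=0, (7-7)^2=0, (11-11)^2=0, (12-12)^2=0, (6-6)^2=0
sum(d^2) = 100.
Step 3: rho = 1 - 6*100 / (12*(12^2 - 1)) = 1 - 600/1716 = 0.650350.
Step 4: Under H0, t = rho * sqrt((n-2)/(1-rho^2)) = 2.7073 ~ t(10).
Step 5: Two-sided p-value from the t-distribution with 10 df = 0.022034.
Step 6: alpha = 0.1. reject H0.

rho = 0.6503, p = 0.022034, reject H0 at alpha = 0.1.


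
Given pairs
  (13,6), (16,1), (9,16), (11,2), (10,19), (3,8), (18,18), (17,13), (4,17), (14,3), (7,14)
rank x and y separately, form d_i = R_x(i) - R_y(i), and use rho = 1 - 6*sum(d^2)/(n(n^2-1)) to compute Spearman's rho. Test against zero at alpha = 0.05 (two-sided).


Step 1: Rank x and y separately (midranks; no ties here).
rank(x): 13->7, 16->9, 9->4, 11->6, 10->5, 3->1, 18->11, 17->10, 4->2, 14->8, 7->3
rank(y): 6->4, 1->1, 16->8, 2->2, 19->11, 8->5, 18->10, 13->6, 17->9, 3->3, 14->7
Step 2: d_i = R_x(i) - R_y(i); compute d_i^2.
  (7-4)^2=9, (9-1)^2=64, (4-8)^2=16, (6-2)^2=16, (5-11)^2=36, (1-5)^2=16, (11-10)^2=1, (10-6)^2=16, (2-9)^2=49, (8-3)^2=25, (3-7)^2=16
sum(d^2) = 264.
Step 3: rho = 1 - 6*264 / (11*(11^2 - 1)) = 1 - 1584/1320 = -0.200000.
Step 4: Under H0, t = rho * sqrt((n-2)/(1-rho^2)) = -0.6124 ~ t(9).
Step 5: Two-sided p-value from the t-distribution with 9 df = 0.555445.
Step 6: alpha = 0.05. fail to reject H0.

rho = -0.2000, p = 0.555445, fail to reject H0 at alpha = 0.05.
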